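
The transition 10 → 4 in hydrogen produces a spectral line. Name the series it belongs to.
Brackett series

The spectral series in hydrogen are named based on the final (lower) energy level:
- Lyman series: n_final = 1 (ultraviolet)
- Balmer series: n_final = 2 (visible/near-UV)
- Paschen series: n_final = 3 (infrared)
- Brackett series: n_final = 4 (infrared)
- Pfund series: n_final = 5 (far infrared)

Since this transition ends at n = 4, it belongs to the Brackett series.

For reference, this 10 → 4 line has photon energy
ΔE = 13.6057 eV × (1/4² - 1/10²) = 0.71429925 eV,
corresponding to wavelength λ = hc/ΔE = 1239.84 eV·nm / 0.71429925 eV = 1735.74 nm in the infrared region.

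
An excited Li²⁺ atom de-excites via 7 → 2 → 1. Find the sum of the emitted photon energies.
119.952 eV

The energy levels of Li²⁺ are E_n = -13.6057 × 3² / n² eV.

First transition (7 → 2):
ΔE₁ = |E_2 - E_7|
ΔE₁ = |-30.612825000 - (-2.499006122)| = 28.113819 eV

Second transition (2 → 1):
ΔE₂ = |E_1 - E_2|
ΔE₂ = |-122.451300000 - (-30.612825000)| = 91.838475 eV

Total energy released:
E_total = ΔE₁ + ΔE₂ = 28.113819 + 91.838475 = 119.952 eV

Note: This equals the direct transition 7 → 1: 119.952 eV ✓
Energy is conserved regardless of the path taken.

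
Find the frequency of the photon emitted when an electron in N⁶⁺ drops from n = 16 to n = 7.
2.66015e+15 Hz

First, find the transition energy:
E_16 = -13.6057 × 7² / 16² = -2.6042160 eV
E_7 = -13.6057 × 7² / 7² = -13.6057000 eV
|ΔE| = |E_7 - E_16| = 11.0014840 eV

Convert to Joules: E = 11.0014840 eV × (1.602177 × 10⁻¹⁹ J/eV) = 1.7626325e-18 J

Using E = hf:
f = E/h = 1.7626325e-18 J / (6.62607 × 10⁻³⁴ J·s)
f = 2.66015e+15 Hz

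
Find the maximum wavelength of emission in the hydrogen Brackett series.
4050.07 nm

The longest wavelength corresponds to the smallest energy transition in the series.
The Brackett series has all transitions ending at n_f = 4.

For H, the first line (α-line) is the jump from n = 5 to n = 4:
E_5 = -13.6057 / 5² = -0.54422800 eV
E_4 = -13.6057 / 4² = -0.85035625 eV
ΔE = E_5 - E_4 = 0.30612825 eV

λ = hc/E = 1239.84 eV·nm / 0.30612825 eV
λ = 4050.07 nm

This is the α-line of the Brackett series in H.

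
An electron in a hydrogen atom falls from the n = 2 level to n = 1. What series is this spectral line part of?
Lyman series

The spectral series in hydrogen are named based on the final (lower) energy level:
- Lyman series: n_final = 1 (ultraviolet)
- Balmer series: n_final = 2 (visible/near-UV)
- Paschen series: n_final = 3 (infrared)
- Brackett series: n_final = 4 (infrared)
- Pfund series: n_final = 5 (far infrared)

Since this transition ends at n = 1, it belongs to the Lyman series.

For reference, this 2 → 1 line has photon energy
ΔE = 13.6057 eV × (1/1² - 1/2²) = 10.204275 eV,
corresponding to wavelength λ = hc/ΔE = 1239.84 eV·nm / 10.204275 eV = 121.502 nm in the ultraviolet region.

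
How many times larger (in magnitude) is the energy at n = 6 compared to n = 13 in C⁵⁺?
4.6944

Using E_n = -13.6057 Z² / n² eV with Z = 6:

E_6 = -13.6057 × 6² / 6² = -489.8052 / 36 = -13.6057000000 eV
E_13 = -13.6057 × 6² / 13² = -489.8052 / 169 = -2.8982556213 eV

The ratio is:
E_6/E_13 = (-13.6057000000) / (-2.8982556213)
E_6/E_13 = (-489.8052/36) / (-489.8052/169)
E_6/E_13 = 169/36
E_6/E_13 = 4.6944
(Note: the Z² factors cancel in the ratio.)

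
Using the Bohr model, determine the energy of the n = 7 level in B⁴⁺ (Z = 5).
-6.94168 eV

For hydrogen-like ions, the energy levels scale with Z²:
E_n = -13.6057 Z² / n² eV

For B⁴⁺ (Z = 5) at n = 7:
E_7 = -13.6057 × 5² / 7²
E_7 = -13.6057 × 25 / 49
E_7 = -340.1425 / 49
E_7 = -6.94168 eV

The energy is 25 times more negative than hydrogen at the same n due to the stronger nuclear charge.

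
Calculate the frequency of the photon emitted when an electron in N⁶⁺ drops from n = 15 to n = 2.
3.958e+16 Hz

First, find the transition energy:
E_15 = -13.6057 × 7² / 15² = -2.9630191 eV
E_2 = -13.6057 × 7² / 2² = -166.6698250 eV
|ΔE| = |E_2 - E_15| = 163.7068059 eV

Convert to Joules: E = 163.7068059 eV × (1.602177 × 10⁻¹⁹ J/eV) = 2.62287e-17 J

Using E = hf:
f = E/h = 2.62287e-17 J / (6.62607 × 10⁻³⁴ J·s)
f = 3.958e+16 Hz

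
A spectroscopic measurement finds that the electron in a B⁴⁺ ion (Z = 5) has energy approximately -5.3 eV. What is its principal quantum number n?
n = 8

The exact energy levels follow E_n = -13.6057 Z² / n² eV with Z = 5.

The measured value (-5.3 eV) is reported to only 2 significant figures, so we must test candidate n values and see which one matches to that precision.

Candidate energies:
  n = 6:  E = -13.6057 × 5² / 6² = -9.44840 eV
  n = 7:  E = -13.6057 × 5² / 7² = -6.94168 eV
  n = 8:  E = -13.6057 × 5² / 8² = -5.31473 eV  ← matches
  n = 9:  E = -13.6057 × 5² / 9² = -4.19929 eV
  n = 10:  E = -13.6057 × 5² / 10² = -3.40143 eV

Checking against the measurement of -5.3 eV (2 sig figs), only n = 8 agrees:
E_8 = -5.31473 eV, which rounds to -5.3 eV ✓

Therefore n = 8.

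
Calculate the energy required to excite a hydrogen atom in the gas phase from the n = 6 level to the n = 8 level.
0.165347 eV

The energy levels of a hydrogen-like atom are E_n = -13.6057 eV / n².

Energy at n = 6: E_6 = -13.6057 / 6² = -0.377936111 eV
Energy at n = 8: E_8 = -13.6057 / 8² = -0.212589063 eV

The excitation energy is the difference:
ΔE = E_8 - E_6
ΔE = -0.212589063 - (-0.377936111)
ΔE = 0.165347 eV

Since this is positive, energy must be absorbed (photon absorption).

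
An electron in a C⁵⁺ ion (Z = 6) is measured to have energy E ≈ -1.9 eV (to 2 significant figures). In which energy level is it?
n = 16

The exact energy levels follow E_n = -13.6057 Z² / n² eV with Z = 6.

The measured value (-1.9 eV) is reported to only 2 significant figures, so we must test candidate n values and see which one matches to that precision.

Candidate energies:
  n = 14:  E = -13.6057 × 6² / 14² = -2.49901 eV
  n = 15:  E = -13.6057 × 6² / 15² = -2.17691 eV
  n = 16:  E = -13.6057 × 6² / 16² = -1.91330 eV  ← matches
  n = 17:  E = -13.6057 × 6² / 17² = -1.69483 eV
  n = 18:  E = -13.6057 × 6² / 18² = -1.51174 eV

Checking against the measurement of -1.9 eV (2 sig figs), only n = 16 agrees:
E_16 = -1.91330 eV, which rounds to -1.9 eV ✓

Therefore n = 16.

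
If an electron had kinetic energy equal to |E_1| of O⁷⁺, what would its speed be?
1.7502e+07 m/s (or 5.8379% of c)

The binding energy at n = 1 for O⁷⁺ is:
E_1 = -13.6057 × 8²/1² = -870.764800 eV
|E_1| = 870.764800 eV

Convert to Joules:
KE = 870.764800 eV × (1.602177 × 10⁻¹⁹ J/eV) = 1.395119e-16 J

Using KE = ½mv²:
v = √(2·KE/m_e)
v = √(2 × 1.395119e-16 J / 9.10938 × 10⁻³¹ kg)
v = 1.7502e+07 m/s

This is approximately 5.8379% the speed of light.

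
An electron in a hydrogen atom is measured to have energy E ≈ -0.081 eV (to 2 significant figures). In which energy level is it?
n = 13

The exact energy levels follow E_n = -13.6057 eV / n².

The measured value (-0.081 eV) is reported to only 2 significant figures, so we must test candidate n values and see which one matches to that precision.

Candidate energies:
  n = 11:  E = -13.6057/11² = -0.11244 eV
  n = 12:  E = -13.6057/12² = -0.09448 eV
  n = 13:  E = -13.6057/13² = -0.08051 eV  ← matches
  n = 14:  E = -13.6057/14² = -0.06942 eV
  n = 15:  E = -13.6057/15² = -0.06047 eV

Checking against the measurement of -0.081 eV (2 sig figs), only n = 13 agrees:
E_13 = -0.08051 eV, which rounds to -0.081 eV ✓

Therefore n = 13.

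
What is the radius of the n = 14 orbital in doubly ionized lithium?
3.45729 nm (or 34.57291 Å)

The Bohr radius formula is:
r_n = n² a₀ / Z

where a₀ = 0.05291772 nm is the Bohr radius.

For Li²⁺ (Z = 3) at n = 14:
r_14 = 14² × 0.05291772 nm / 3
r_14 = 196 × 0.05291772 nm / 3
r_14 = 10.371873 nm / 3
r_14 = 3.45729 nm

The electron orbits at approximately 3.45729 nm from the nucleus.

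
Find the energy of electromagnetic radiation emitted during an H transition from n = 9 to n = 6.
0.20996 eV

The energy levels are E_n = -13.6057 eV / n².

Energy at n = 9: E_9 = -13.6057 / 9² = -0.16797160 eV
Energy at n = 6: E_6 = -13.6057 / 6² = -0.37793611 eV

For emission (electron falling to lower state), the photon energy is:
E_photon = E_9 - E_6 = |-0.16797160 - (-0.37793611)|
E_photon = 0.20996 eV

This energy is carried away by the emitted photon.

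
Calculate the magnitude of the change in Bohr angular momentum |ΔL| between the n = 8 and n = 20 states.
1.2655e-33 J·s (or 12ℏ)

In the Bohr model, L_n = nℏ where ℏ = 1.054572e-34 J·s.

L_20 = 20ℏ = 2.109144e-33 J·s
L_8 = 8ℏ = 8.436576e-34 J·s

ΔL = L_20 - L_8 = (20 - 8)ℏ = 12ℏ
ΔL = 12 × 1.054572e-34 J·s = 1.2655e-33 J·s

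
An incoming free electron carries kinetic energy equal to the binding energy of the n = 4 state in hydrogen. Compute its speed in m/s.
5.46923e+05 m/s (or 0.182434% of c)

The binding energy at n = 4 for hydrogen is:
E_4 = -13.6057/4² = -0.850356250 eV
|E_4| = 0.850356250 eV

Convert to Joules:
KE = 0.850356250 eV × (1.602177 × 10⁻¹⁹ J/eV) = 1.3624212e-19 J

Using KE = ½mv²:
v = √(2·KE/m_e)
v = √(2 × 1.3624212e-19 J / 9.10938 × 10⁻³¹ kg)
v = 5.46923e+05 m/s

This is approximately 0.182434% the speed of light.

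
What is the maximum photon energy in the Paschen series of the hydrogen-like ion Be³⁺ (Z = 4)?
24.19 eV

The series limit corresponds to the transition from n = ∞ to n = 3.
This is the highest energy (shortest wavelength) transition in the Paschen series.

E_∞ = 0 eV
E_3 = -13.6057 × 4² / 3² = -24.19 eV

Energy at series limit:
ΔE = E_∞ - E_3 = 0 - (-24.19) = 24.19 eV

This energy equals the ionization energy from the n = 3 state of Be³⁺.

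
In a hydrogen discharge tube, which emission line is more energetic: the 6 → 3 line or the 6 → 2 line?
6 → 2

Calculate the energy for each transition:

Transition 6 → 3:
ΔE₁ = |E_3 - E_6| = |-13.6057/3² - (-13.6057/6²)|
ΔE₁ = |-1.51174444444 - (-0.37793611111)| = 1.13380833 eV

Transition 6 → 2:
ΔE₂ = |E_2 - E_6| = |-13.6057/2² - (-13.6057/6²)|
ΔE₂ = |-3.40142500000 - (-0.37793611111)| = 3.02348889 eV

Since 3.02348889 eV > 1.13380833 eV, the transition 6 → 2 emits the more energetic photon.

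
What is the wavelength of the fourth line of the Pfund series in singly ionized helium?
823.8000 nm

The lines of a series are numbered from the longest wavelength (smallest ΔE) outward; the fourth line is the transition from n = n_f + 4 to n_f.
The Pfund series has all transitions ending at n_f = 5.

For He⁺ (Z = 2), the fourth line (δ-line) is the jump from n = 9 to n = 5:
E_9 = -13.6057 × 2² / 9² = -0.67188642 eV
E_5 = -13.6057 × 2² / 5² = -2.17691200 eV
ΔE = E_9 - E_5 = 1.50502558 eV

λ = hc/E = 1239.84 eV·nm / 1.50502558 eV
λ = 823.8000 nm

This is the δ-line of the Pfund series in He⁺.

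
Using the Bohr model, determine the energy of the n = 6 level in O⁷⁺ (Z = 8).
-24.19 eV

For hydrogen-like ions, the energy levels scale with Z²:
E_n = -13.6057 Z² / n² eV

For O⁷⁺ (Z = 8) at n = 6:
E_6 = -13.6057 × 8² / 6²
E_6 = -13.6057 × 64 / 36
E_6 = -870.7648 / 36
E_6 = -24.19 eV

The energy is 64 times more negative than hydrogen at the same n due to the stronger nuclear charge.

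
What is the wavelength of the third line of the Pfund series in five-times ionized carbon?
103.84788 nm

The lines of a series are numbered from the longest wavelength (smallest ΔE) outward; the third line is the transition from n = n_f + 3 to n_f.
The Pfund series has all transitions ending at n_f = 5.

For C⁵⁺ (Z = 6), the third line (γ-line) is the jump from n = 8 to n = 5:
E_8 = -13.6057 × 6² / 8² = -7.65320625 eV
E_5 = -13.6057 × 6² / 5² = -19.59220800 eV
ΔE = E_8 - E_5 = 11.93900175 eV

λ = hc/E = 1239.84 eV·nm / 11.93900175 eV
λ = 103.84788 nm

This is the γ-line of the Pfund series in C⁵⁺.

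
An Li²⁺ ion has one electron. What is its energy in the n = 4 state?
-7.65 eV

For hydrogen-like ions, the energy levels scale with Z²:
E_n = -13.6057 Z² / n² eV

For Li²⁺ (Z = 3) at n = 4:
E_4 = -13.6057 × 3² / 4²
E_4 = -13.6057 × 9 / 16
E_4 = -122.4513 / 16
E_4 = -7.65 eV

The energy is 9 times more negative than hydrogen at the same n due to the stronger nuclear charge.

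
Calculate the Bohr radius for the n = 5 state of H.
1.322943 nm (or 13.229430 Å)

The Bohr radius formula is:
r_n = n² a₀ / Z

where a₀ = 0.052917721 nm is the Bohr radius.

For H (Z = 1) at n = 5:
r_5 = 5² × 0.052917721 nm / 1
r_5 = 25 × 0.052917721 nm / 1
r_5 = 1.3229430 nm / 1
r_5 = 1.322943 nm

The electron orbits at approximately 1.322943 nm from the nucleus.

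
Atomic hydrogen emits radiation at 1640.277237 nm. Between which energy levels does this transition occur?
n = 12 → n = 4

First, find the photon energy from the wavelength (hc = 1239.84 eV·nm):
E = hc/λ = 1239.84 eV·nm / 1640.277237 nm = 0.75587222 eV

The energy levels of hydrogen satisfy E_n = -13.6057 / n² eV, so an emission n_i → n_f releases
ΔE = 13.6057 × (1/n_f² − 1/n_i²) eV.

Setting ΔE equal to the photon energy:
1/n_f² − 1/n_i² = 0.75587222 / 13.6057 = 0.055555555

Since 1/n_i² must be positive, we need 1/n_f² > 0.055555555, i.e. n_f ≤ 4. For each allowed n_f, solve n_i = (1/n_f² − 0.055555555)^(−1/2) and check whether it is a whole number:
  n_f = 1: 1/n_i² = 1.000000000 − 0.055555555 = 0.944444445 → n_i = 1.029  (not an integer) ✗
  n_f = 2: 1/n_i² = 0.250000000 − 0.055555555 = 0.194444445 → n_i = 2.268  (not an integer) ✗
  n_f = 3: 1/n_i² = 0.111111111 − 0.055555555 = 0.055555556 → n_i = 4.243  (not an integer) ✗
  n_f = 4: 1/n_i² = 0.062500000 − 0.055555555 = 0.006944445 → n_i = 12.000  → integer, n_i = 12 ✓

Only n_f = 4 gives an integer upper level, n_i = 12.

The transition is from n = 12 to n = 4 (emission).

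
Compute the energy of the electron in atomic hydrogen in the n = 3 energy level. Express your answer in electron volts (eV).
-1.512 eV

The energy levels of a hydrogen-like atom are given by:
E_n = -13.6057 eV / n²

For n = 3:
E_3 = -13.6057 eV / 3²
E_3 = -13.6057 eV / 9
E_3 = -1.512 eV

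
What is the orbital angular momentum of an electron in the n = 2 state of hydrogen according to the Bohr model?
2.10914e-34 J·s (or 2ℏ)

In the Bohr model, angular momentum is quantized:
L = nℏ

where ℏ = h/(2π) = 1.0545718e-34 J·s

For n = 2:
L = 2 × 1.0545718e-34 J·s
L = 2.10914e-34 J·s

This can also be written as L = 2ℏ.
The angular momentum is an integer multiple of the reduced Planck constant.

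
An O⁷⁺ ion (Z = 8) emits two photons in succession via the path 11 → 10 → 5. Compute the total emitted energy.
27.6342 eV

The energy levels of O⁷⁺ are E_n = -13.6057 × 8² / n² eV.

First transition (11 → 10):
ΔE₁ = |E_10 - E_11|
ΔE₁ = |-8.7076480000 - (-7.1964033058)| = 1.5112447 eV

Second transition (10 → 5):
ΔE₂ = |E_5 - E_10|
ΔE₂ = |-34.8305920000 - (-8.7076480000)| = 26.1229440 eV

Total energy released:
E_total = ΔE₁ + ΔE₂ = 1.5112447 + 26.1229440 = 27.6342 eV

Note: This equals the direct transition 11 → 5: 27.6342 eV ✓
Energy is conserved regardless of the path taken.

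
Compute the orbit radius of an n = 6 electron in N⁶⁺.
0.27215 nm (or 2.72148 Å)

The Bohr radius formula is:
r_n = n² a₀ / Z

where a₀ = 0.05291772 nm is the Bohr radius.

For N⁶⁺ (Z = 7) at n = 6:
r_6 = 6² × 0.05291772 nm / 7
r_6 = 36 × 0.05291772 nm / 7
r_6 = 1.905038 nm / 7
r_6 = 0.27215 nm

The electron orbits at approximately 0.27215 nm from the nucleus.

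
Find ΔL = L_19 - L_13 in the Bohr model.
6.33e-34 J·s (or 6ℏ)

In the Bohr model, L_n = nℏ where ℏ = 1.0546e-34 J·s.

L_19 = 19ℏ = 2.0037e-33 J·s
L_13 = 13ℏ = 1.3710e-33 J·s

ΔL = L_19 - L_13 = (19 - 13)ℏ = 6ℏ
ΔL = 6 × 1.0546e-34 J·s = 6.33e-34 J·s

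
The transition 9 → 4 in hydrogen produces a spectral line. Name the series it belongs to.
Brackett series

The spectral series in hydrogen are named based on the final (lower) energy level:
- Lyman series: n_final = 1 (ultraviolet)
- Balmer series: n_final = 2 (visible/near-UV)
- Paschen series: n_final = 3 (infrared)
- Brackett series: n_final = 4 (infrared)
- Pfund series: n_final = 5 (far infrared)

Since this transition ends at n = 4, it belongs to the Brackett series.

For reference, this 9 → 4 line has photon energy
ΔE = 13.6057 eV × (1/4² - 1/9²) = 0.682384645 eV,
corresponding to wavelength λ = hc/ΔE = 1239.84 eV·nm / 0.682384645 eV = 1816.922 nm in the infrared region.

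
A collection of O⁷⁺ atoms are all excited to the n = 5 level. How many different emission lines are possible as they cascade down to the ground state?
10

The electron can occupy levels n = 1, 2, ..., 5 during de-excitation — that is m = 5 - 1 + 1 = 5 distinct levels.

The number of distinct spectral lines equals the number of ways to choose 2 of these m levels (each pair gives one possible emission transition):

Number of lines = m(m-1)/2 = 5×4/2 = 10

These correspond to all possible transitions between the 5 levels:
5 → 4, 5 → 3, 5 → 2, 5 → 1, 4 → 3, 4 → 2, 4 → 1, 3 → 2...

Each transition produces a photon with a unique energy (and thus wavelength). This count does not depend on Z.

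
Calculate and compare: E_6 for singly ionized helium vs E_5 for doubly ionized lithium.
Li²⁺ at n = 5 (E = -4.90 eV)

Using E_n = -13.6057 Z² / n² eV:

He⁺ (Z = 2) at n = 6:
E = -13.6057 × 2² / 6² = -13.6057 × 4 / 36 = -1.51174 eV

Li²⁺ (Z = 3) at n = 5:
E = -13.6057 × 3² / 5² = -13.6057 × 9 / 25 = -4.89805 eV

Since -4.89805 eV < -1.51174 eV,
Li²⁺ at n = 5 is more tightly bound (requires more energy to ionize).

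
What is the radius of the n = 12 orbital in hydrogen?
7.62015 nm (or 76.20152 Å)

The Bohr radius formula is:
r_n = n² a₀ / Z

where a₀ = 0.05291772 nm is the Bohr radius.

For H (Z = 1) at n = 12:
r_12 = 12² × 0.05291772 nm / 1
r_12 = 144 × 0.05291772 nm / 1
r_12 = 7.620152 nm / 1
r_12 = 7.62015 nm

The electron orbits at approximately 7.62015 nm from the nucleus.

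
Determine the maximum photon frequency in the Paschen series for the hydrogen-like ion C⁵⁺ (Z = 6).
1.31594e+16 Hz

The series limit corresponds to the transition from n = ∞ to n = 3.
This is the highest energy (shortest wavelength) transition in the Paschen series.

E_∞ = 0 eV
E_3 = -13.6057 × 6² / 3² = -54.4228000 eV

Energy at series limit:
ΔE = E_∞ - E_3 = 0 - (-54.4228000) = 54.4228000 eV
E = 54.4228000 eV × (1.602177 × 10⁻¹⁹ J/eV) = 8.7194958e-18 J
f = E/h = 8.7194958e-18 J / (6.62607 × 10⁻³⁴ J·s) = 1.31594e+16 Hz

This energy equals the ionization energy from the n = 3 state of C⁵⁺.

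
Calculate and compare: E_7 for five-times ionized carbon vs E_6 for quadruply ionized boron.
C⁵⁺ at n = 7 (E = -10.00 eV)

Using E_n = -13.6057 Z² / n² eV:

C⁵⁺ (Z = 6) at n = 7:
E = -13.6057 × 6² / 7² = -13.6057 × 36 / 49 = -9.99602 eV

B⁴⁺ (Z = 5) at n = 6:
E = -13.6057 × 5² / 6² = -13.6057 × 25 / 36 = -9.44840 eV

Since -9.99602 eV < -9.44840 eV,
C⁵⁺ at n = 7 is more tightly bound (requires more energy to ionize).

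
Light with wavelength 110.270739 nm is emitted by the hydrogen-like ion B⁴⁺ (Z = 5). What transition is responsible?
n = 12 → n = 5

First, find the photon energy from the wavelength (hc = 1239.84 eV·nm):
E = hc/λ = 1239.84 eV·nm / 110.270739 nm = 11.243599 eV

The energy levels of B⁴⁺ satisfy E_n = -13.6057 × 5² / n² eV, so an emission n_i → n_f releases
ΔE = 13.6057 × 5² × (1/n_f² − 1/n_i²) eV.

Setting ΔE equal to the photon energy:
1/n_f² − 1/n_i² = 11.243599 / (13.6057 × 5²) = 0.033055555

Since 1/n_i² must be positive, we need 1/n_f² > 0.033055555, i.e. n_f ≤ 5. For each allowed n_f, solve n_i = (1/n_f² − 0.033055555)^(−1/2) and check whether it is a whole number:
  n_f = 1: 1/n_i² = 1.000000000 − 0.033055555 = 0.966944445 → n_i = 1.017  (not an integer) ✗
  n_f = 2: 1/n_i² = 0.250000000 − 0.033055555 = 0.216944445 → n_i = 2.147  (not an integer) ✗
  n_f = 3: 1/n_i² = 0.111111111 − 0.033055555 = 0.078055556 → n_i = 3.579  (not an integer) ✗
  n_f = 4: 1/n_i² = 0.062500000 − 0.033055555 = 0.029444445 → n_i = 5.828  (not an integer) ✗
  n_f = 5: 1/n_i² = 0.040000000 − 0.033055555 = 0.006944445 → n_i = 12.000  → integer, n_i = 12 ✓

Only n_f = 5 gives an integer upper level, n_i = 12.

The transition is from n = 12 to n = 5 (emission).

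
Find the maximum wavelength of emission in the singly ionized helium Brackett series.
1012.5168 nm

The longest wavelength corresponds to the smallest energy transition in the series.
The Brackett series has all transitions ending at n_f = 4.

For He⁺ (Z = 2), the first line (α-line) is the jump from n = 5 to n = 4:
E_5 = -13.6057 × 2² / 5² = -2.176912000 eV
E_4 = -13.6057 × 2² / 4² = -3.401425000 eV
ΔE = E_5 - E_4 = 1.224513000 eV

λ = hc/E = 1239.84 eV·nm / 1.224513000 eV
λ = 1012.5168 nm

This is the α-line of the Brackett series in He⁺.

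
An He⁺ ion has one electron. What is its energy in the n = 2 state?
-13.605700 eV

For hydrogen-like ions, the energy levels scale with Z²:
E_n = -13.6057 Z² / n² eV

For He⁺ (Z = 2) at n = 2:
E_2 = -13.6057 × 2² / 2²
E_2 = -13.6057 × 4 / 4
E_2 = -54.4228 / 4
E_2 = -13.605700 eV

The energy is 4 times more negative than hydrogen at the same n due to the stronger nuclear charge.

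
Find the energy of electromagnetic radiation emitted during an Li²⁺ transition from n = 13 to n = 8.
1.18874 eV

The energy levels are E_n = -13.6057 Z² eV / n².

Energy at n = 13: E_13 = -13.6057 × 3² / 13² = -0.72456391 eV
Energy at n = 8: E_8 = -13.6057 × 3² / 8² = -1.91330156 eV

For emission (electron falling to lower state), the photon energy is:
E_photon = E_13 - E_8 = |-0.72456391 - (-1.91330156)|
E_photon = 1.18874 eV

This energy is carried away by the emitted photon.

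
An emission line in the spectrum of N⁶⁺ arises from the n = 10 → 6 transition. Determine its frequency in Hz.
2.866e+15 Hz

First, find the transition energy:
E_10 = -13.6057 × 7² / 10² = -6.666793 eV
E_6 = -13.6057 × 7² / 6² = -18.518869 eV
|ΔE| = |E_6 - E_10| = 11.852076 eV

Convert to Joules: E = 11.852076 eV × (1.602177 × 10⁻¹⁹ J/eV) = 1.89891e-18 J

Using E = hf:
f = E/h = 1.89891e-18 J / (6.62607 × 10⁻³⁴ J·s)
f = 2.866e+15 Hz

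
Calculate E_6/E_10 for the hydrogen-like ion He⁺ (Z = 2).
2.78

Using E_n = -13.6057 Z² / n² eV with Z = 2:

E_6 = -13.6057 × 2² / 6² = -54.4228 / 36 = -1.51174444 eV
E_10 = -13.6057 × 2² / 10² = -54.4228 / 100 = -0.54422800 eV

The ratio is:
E_6/E_10 = (-1.51174444) / (-0.54422800)
E_6/E_10 = (-54.4228/36) / (-54.4228/100)
E_6/E_10 = 100/36
E_6/E_10 = 2.78
(Note: the Z² factors cancel in the ratio.)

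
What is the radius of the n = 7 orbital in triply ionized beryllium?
0.6482 nm (or 6.4824 Å)

The Bohr radius formula is:
r_n = n² a₀ / Z

where a₀ = 0.0529177 nm is the Bohr radius.

For Be³⁺ (Z = 4) at n = 7:
r_7 = 7² × 0.0529177 nm / 4
r_7 = 49 × 0.0529177 nm / 4
r_7 = 2.59297 nm / 4
r_7 = 0.6482 nm

The electron orbits at approximately 0.6482 nm from the nucleus.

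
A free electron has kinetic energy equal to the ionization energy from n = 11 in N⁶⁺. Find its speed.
1.39217e+06 m/s (or 0.46438% of c)

The binding energy at n = 11 for N⁶⁺ is:
E_11 = -13.6057 × 7²/11² = -5.50974628 eV
|E_11| = 5.50974628 eV

Convert to Joules:
KE = 5.50974628 eV × (1.602177 × 10⁻¹⁹ J/eV) = 8.8275888e-19 J

Using KE = ½mv²:
v = √(2·KE/m_e)
v = √(2 × 8.8275888e-19 J / 9.10938 × 10⁻³¹ kg)
v = 1.39217e+06 m/s

This is approximately 0.46438% the speed of light.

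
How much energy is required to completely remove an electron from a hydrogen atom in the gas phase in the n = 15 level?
0.06047 eV

The ionization energy is the energy needed to remove the electron completely (n → ∞).

For hydrogen, E_n = -13.6057 eV / n².

At n = 15: E_15 = -13.6057 / 15² = -0.06046978 eV
At n = ∞: E_∞ = 0 eV

Ionization energy = E_∞ - E_15 = 0 - (-0.06046978) = 0.06046978 eV
Ionization energy ≈ 0.06047 eV

This is also called the binding energy of the electron in state n = 15.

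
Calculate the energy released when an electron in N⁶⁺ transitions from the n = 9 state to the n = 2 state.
158.43922 eV

The energy levels are E_n = -13.6057 Z² eV / n².

Energy at n = 9: E_9 = -13.6057 × 7² / 9² = -8.23060864 eV
Energy at n = 2: E_2 = -13.6057 × 7² / 2² = -166.66982500 eV

For emission (electron falling to lower state), the photon energy is:
E_photon = E_9 - E_2 = |-8.23060864 - (-166.66982500)|
E_photon = 158.43922 eV

This energy is carried away by the emitted photon.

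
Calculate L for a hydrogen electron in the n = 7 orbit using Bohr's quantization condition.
7.38200e-34 J·s (or 7ℏ)

In the Bohr model, angular momentum is quantized:
L = nℏ

where ℏ = h/(2π) = 1.0545718e-34 J·s

For n = 7:
L = 7 × 1.0545718e-34 J·s
L = 7.38200e-34 J·s

This can also be written as L = 7ℏ.
The angular momentum is an integer multiple of the reduced Planck constant.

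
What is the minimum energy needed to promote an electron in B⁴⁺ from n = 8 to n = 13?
3.3020 eV

The energy levels of a hydrogen-like atom are E_n = -13.6057 Z² eV / n².

Energy at n = 8: E_8 = -13.6057 × 5² / 8² = -5.3147266 eV
Energy at n = 13: E_13 = -13.6057 × 5² / 13² = -2.0126775 eV

The excitation energy is the difference:
ΔE = E_13 - E_8
ΔE = -2.0126775 - (-5.3147266)
ΔE = 3.3020 eV

Since this is positive, energy must be absorbed (photon absorption).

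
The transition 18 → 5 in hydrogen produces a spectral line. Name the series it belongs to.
Pfund series

The spectral series in hydrogen are named based on the final (lower) energy level:
- Lyman series: n_final = 1 (ultraviolet)
- Balmer series: n_final = 2 (visible/near-UV)
- Paschen series: n_final = 3 (infrared)
- Brackett series: n_final = 4 (infrared)
- Pfund series: n_final = 5 (far infrared)

Since this transition ends at n = 5, it belongs to the Pfund series.

For reference, this 18 → 5 line has photon energy
ΔE = 13.6057 eV × (1/5² - 1/18²) = 0.50223509877 eV,
corresponding to wavelength λ = hc/ΔE = 1239.84 eV·nm / 0.50223509877 eV = 2468.64467 nm in the far infrared region.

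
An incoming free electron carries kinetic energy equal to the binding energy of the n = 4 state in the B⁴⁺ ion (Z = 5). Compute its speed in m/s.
2.7346e+06 m/s (or 0.91217% of c)

The binding energy at n = 4 for B⁴⁺ is:
E_4 = -13.6057 × 5²/4² = -21.2589063 eV
|E_4| = 21.2589063 eV

Convert to Joules:
KE = 21.2589063 eV × (1.602177 × 10⁻¹⁹ J/eV) = 3.406053e-18 J

Using KE = ½mv²:
v = √(2·KE/m_e)
v = √(2 × 3.406053e-18 J / 9.10938 × 10⁻³¹ kg)
v = 2.7346e+06 m/s

This is approximately 0.91217% the speed of light.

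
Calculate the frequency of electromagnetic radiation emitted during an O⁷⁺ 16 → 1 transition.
2.09728e+17 Hz

First, find the transition energy:
E_16 = -13.6057 × 8² / 16² = -3.4014250 eV
E_1 = -13.6057 × 8² / 1² = -870.7648000 eV
|ΔE| = |E_1 - E_16| = 867.3633750 eV

Convert to Joules: E = 867.3633750 eV × (1.602177 × 10⁻¹⁹ J/eV) = 1.3896697e-16 J

Using E = hf:
f = E/h = 1.3896697e-16 J / (6.62607 × 10⁻³⁴ J·s)
f = 2.09728e+17 Hz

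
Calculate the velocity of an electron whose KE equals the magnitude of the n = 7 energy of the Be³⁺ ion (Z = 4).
1.25011e+06 m/s (or 0.417% of c)

The binding energy at n = 7 for Be³⁺ is:
E_7 = -13.6057 × 4²/7² = -4.44267755 eV
|E_7| = 4.44267755 eV

Convert to Joules:
KE = 4.44267755 eV × (1.602177 × 10⁻¹⁹ J/eV) = 7.1179558e-19 J

Using KE = ½mv²:
v = √(2·KE/m_e)
v = √(2 × 7.1179558e-19 J / 9.10938 × 10⁻³¹ kg)
v = 1.25011e+06 m/s

This is approximately 0.417% the speed of light.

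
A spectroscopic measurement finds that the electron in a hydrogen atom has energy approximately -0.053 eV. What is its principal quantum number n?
n = 16

The exact energy levels follow E_n = -13.6057 eV / n².

The measured value (-0.053 eV) is reported to only 2 significant figures, so we must test candidate n values and see which one matches to that precision.

Candidate energies:
  n = 14:  E = -13.6057/14² = -0.069417 eV
  n = 15:  E = -13.6057/15² = -0.060470 eV
  n = 16:  E = -13.6057/16² = -0.053147 eV  ← matches
  n = 17:  E = -13.6057/17² = -0.047079 eV
  n = 18:  E = -13.6057/18² = -0.041993 eV

Checking against the measurement of -0.053 eV (2 sig figs), only n = 16 agrees:
E_16 = -0.053147 eV, which rounds to -0.053 eV ✓

Therefore n = 16.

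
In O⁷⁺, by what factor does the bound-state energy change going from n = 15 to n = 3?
25.0000

Using E_n = -13.6057 Z² / n² eV with Z = 8:

E_3 = -13.6057 × 8² / 3² = -870.7648 / 9 = -96.7516444444 eV
E_15 = -13.6057 × 8² / 15² = -870.7648 / 225 = -3.8700657778 eV

The ratio is:
E_3/E_15 = (-96.7516444444) / (-3.8700657778)
E_3/E_15 = (-870.7648/9) / (-870.7648/225)
E_3/E_15 = 225/9
E_3/E_15 = 25.0000
(Note: the Z² factors cancel in the ratio.)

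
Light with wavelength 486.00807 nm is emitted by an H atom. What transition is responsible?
n = 4 → n = 2

First, find the photon energy from the wavelength (hc = 1239.84 eV·nm):
E = hc/λ = 1239.84 eV·nm / 486.00807 nm = 2.5510688 eV

The energy levels of hydrogen satisfy E_n = -13.6057 / n² eV, so an emission n_i → n_f releases
ΔE = 13.6057 × (1/n_f² − 1/n_i²) eV.

Setting ΔE equal to the photon energy:
1/n_f² − 1/n_i² = 2.5510688 / 13.6057 = 0.18750000

Since 1/n_i² must be positive, we need 1/n_f² > 0.18750000, i.e. n_f ≤ 2. For each allowed n_f, solve n_i = (1/n_f² − 0.18750000)^(−1/2) and check whether it is a whole number:
  n_f = 1: 1/n_i² = 1.00000000 − 0.18750000 = 0.81250000 → n_i = 1.109  (not an integer) ✗
  n_f = 2: 1/n_i² = 0.25000000 − 0.18750000 = 0.06250000 → n_i = 4.000  → integer, n_i = 4 ✓

Only n_f = 2 gives an integer upper level, n_i = 4.

The transition is from n = 4 to n = 2 (emission).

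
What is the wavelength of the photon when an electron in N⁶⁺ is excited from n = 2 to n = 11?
7.69322 nm

First, find the transition energy using E_n = -13.6057 Z² / n² eV:
E_2 = -13.6057 × 7² / 2² = -166.6698250 eV
E_11 = -13.6057 × 7² / 11² = -5.5097463 eV

Photon energy: |ΔE| = |E_11 - E_2| = 161.1600787 eV

Convert to wavelength using E = hc/λ with hc = 1239.84 eV·nm:
λ = hc/E = 1239.84 eV·nm / 161.1600787 eV
λ = 7.69322 nm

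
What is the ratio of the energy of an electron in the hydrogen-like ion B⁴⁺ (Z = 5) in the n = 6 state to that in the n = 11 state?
3.36

Using E_n = -13.6057 Z² / n² eV with Z = 5:

E_6 = -13.6057 × 5² / 6² = -340.1425 / 36 = -9.44840278 eV
E_11 = -13.6057 × 5² / 11² = -340.1425 / 121 = -2.81109504 eV

The ratio is:
E_6/E_11 = (-9.44840278) / (-2.81109504)
E_6/E_11 = (-340.1425/36) / (-340.1425/121)
E_6/E_11 = 121/36
E_6/E_11 = 3.36
(Note: the Z² factors cancel in the ratio.)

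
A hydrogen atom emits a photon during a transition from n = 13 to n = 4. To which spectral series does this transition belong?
Brackett series

The spectral series in hydrogen are named based on the final (lower) energy level:
- Lyman series: n_final = 1 (ultraviolet)
- Balmer series: n_final = 2 (visible/near-UV)
- Paschen series: n_final = 3 (infrared)
- Brackett series: n_final = 4 (infrared)
- Pfund series: n_final = 5 (far infrared)

Since this transition ends at n = 4, it belongs to the Brackett series.

For reference, this 13 → 4 line has photon energy
ΔE = 13.6057 eV × (1/4² - 1/13²) = 0.769849149 eV,
corresponding to wavelength λ = hc/ΔE = 1239.84 eV·nm / 0.769849149 eV = 1610.497 nm in the infrared region.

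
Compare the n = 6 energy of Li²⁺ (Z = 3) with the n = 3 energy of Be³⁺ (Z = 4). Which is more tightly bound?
Be³⁺ at n = 3 (E = -24.187911 eV)

Using E_n = -13.6057 Z² / n² eV:

Li²⁺ (Z = 3) at n = 6:
E = -13.6057 × 3² / 6² = -13.6057 × 9 / 36 = -3.401425000 eV

Be³⁺ (Z = 4) at n = 3:
E = -13.6057 × 4² / 3² = -13.6057 × 16 / 9 = -24.187911111 eV

Since -24.187911111 eV < -3.401425000 eV,
Be³⁺ at n = 3 is more tightly bound (requires more energy to ionize).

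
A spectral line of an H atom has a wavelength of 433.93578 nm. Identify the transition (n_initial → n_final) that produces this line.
n = 5 → n = 2

First, find the photon energy from the wavelength (hc = 1239.84 eV·nm):
E = hc/λ = 1239.84 eV·nm / 433.93578 nm = 2.8571970 eV

The energy levels of hydrogen satisfy E_n = -13.6057 / n² eV, so an emission n_i → n_f releases
ΔE = 13.6057 × (1/n_f² − 1/n_i²) eV.

Setting ΔE equal to the photon energy:
1/n_f² − 1/n_i² = 2.8571970 / 13.6057 = 0.21000000

Since 1/n_i² must be positive, we need 1/n_f² > 0.21000000, i.e. n_f ≤ 2. For each allowed n_f, solve n_i = (1/n_f² − 0.21000000)^(−1/2) and check whether it is a whole number:
  n_f = 1: 1/n_i² = 1.00000000 − 0.21000000 = 0.79000000 → n_i = 1.125  (not an integer) ✗
  n_f = 2: 1/n_i² = 0.25000000 − 0.21000000 = 0.04000000 → n_i = 5.000  → integer, n_i = 5 ✓

Only n_f = 2 gives an integer upper level, n_i = 5.

The transition is from n = 5 to n = 2 (emission).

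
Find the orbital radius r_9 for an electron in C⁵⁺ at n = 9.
0.7144 nm (or 7.1439 Å)

The Bohr radius formula is:
r_n = n² a₀ / Z

where a₀ = 0.0529177 nm is the Bohr radius.

For C⁵⁺ (Z = 6) at n = 9:
r_9 = 9² × 0.0529177 nm / 6
r_9 = 81 × 0.0529177 nm / 6
r_9 = 4.28633 nm / 6
r_9 = 0.7144 nm

The electron orbits at approximately 0.7144 nm from the nucleus.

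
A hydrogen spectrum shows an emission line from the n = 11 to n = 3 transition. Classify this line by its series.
Paschen series

The spectral series in hydrogen are named based on the final (lower) energy level:
- Lyman series: n_final = 1 (ultraviolet)
- Balmer series: n_final = 2 (visible/near-UV)
- Paschen series: n_final = 3 (infrared)
- Brackett series: n_final = 4 (infrared)
- Pfund series: n_final = 5 (far infrared)

Since this transition ends at n = 3, it belongs to the Paschen series.

For reference, this 11 → 3 line has photon energy
ΔE = 13.6057 eV × (1/3² - 1/11²) = 1.399301 eV,
corresponding to wavelength λ = hc/ΔE = 1239.84 eV·nm / 1.399301 eV = 886.04 nm in the infrared region.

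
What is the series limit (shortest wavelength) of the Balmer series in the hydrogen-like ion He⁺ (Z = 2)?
91.1265 nm

The series limit corresponds to the transition from n = ∞ to n = 2.
This is the highest energy (shortest wavelength) transition in the Balmer series.

E_∞ = 0 eV
E_2 = -13.6057 × 2² / 2² = -13.605700 eV

Energy at series limit:
ΔE = E_∞ - E_2 = 0 - (-13.605700) = 13.605700 eV
λ = hc/E = 1239.84 eV·nm / 13.605700 eV = 91.1265 nm

This energy equals the ionization energy from the n = 2 state of He⁺.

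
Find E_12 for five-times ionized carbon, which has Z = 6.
-3.401 eV

For hydrogen-like ions, the energy levels scale with Z²:
E_n = -13.6057 Z² / n² eV

For C⁵⁺ (Z = 6) at n = 12:
E_12 = -13.6057 × 6² / 12²
E_12 = -13.6057 × 36 / 144
E_12 = -489.8052 / 144
E_12 = -3.401 eV

The energy is 36 times more negative than hydrogen at the same n due to the stronger nuclear charge.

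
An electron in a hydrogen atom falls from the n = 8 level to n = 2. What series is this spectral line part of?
Balmer series

The spectral series in hydrogen are named based on the final (lower) energy level:
- Lyman series: n_final = 1 (ultraviolet)
- Balmer series: n_final = 2 (visible/near-UV)
- Paschen series: n_final = 3 (infrared)
- Brackett series: n_final = 4 (infrared)
- Pfund series: n_final = 5 (far infrared)

Since this transition ends at n = 2, it belongs to the Balmer series.

For reference, this 8 → 2 line has photon energy
ΔE = 13.6057 eV × (1/2² - 1/8²) = 3.188835938 eV,
corresponding to wavelength λ = hc/ΔE = 1239.84 eV·nm / 3.188835938 eV = 388.80646 nm in the visible/near-UV region.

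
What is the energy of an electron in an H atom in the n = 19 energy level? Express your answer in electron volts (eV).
-0.037689 eV

The energy levels of a hydrogen-like atom are given by:
E_n = -13.6057 eV / n²

For n = 19:
E_19 = -13.6057 eV / 19²
E_19 = -13.6057 eV / 361
E_19 = -0.037689 eV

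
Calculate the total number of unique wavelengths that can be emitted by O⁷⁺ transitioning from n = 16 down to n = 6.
55

The electron can occupy levels n = 6, 7, ..., 16 during de-excitation — that is m = 16 - 6 + 1 = 11 distinct levels.

The number of distinct spectral lines equals the number of ways to choose 2 of these m levels (each pair gives one possible emission transition):

Number of lines = m(m-1)/2 = 11×10/2 = 55

These correspond to all possible transitions between the 11 levels:
16 → 15, 16 → 14, 16 → 13, 16 → 12, 16 → 11, 16 → 10, 16 → 9, 16 → 8...

Each transition produces a photon with a unique energy (and thus wavelength). This count does not depend on Z.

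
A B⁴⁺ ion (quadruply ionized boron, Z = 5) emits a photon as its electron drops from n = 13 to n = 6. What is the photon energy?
7.435725 eV

The energy levels are E_n = -13.6057 Z² eV / n².

Energy at n = 13: E_13 = -13.6057 × 5² / 13² = -2.012677515 eV
Energy at n = 6: E_6 = -13.6057 × 5² / 6² = -9.448402778 eV

For emission (electron falling to lower state), the photon energy is:
E_photon = E_13 - E_6 = |-2.012677515 - (-9.448402778)|
E_photon = 7.435725 eV

This energy is carried away by the emitted photon.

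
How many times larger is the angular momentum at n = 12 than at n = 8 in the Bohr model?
1.50

In the Bohr model, L_n = nℏ, so the ratio is purely the ratio of quantum numbers:

L_12/L_8 = 12ℏ / 8ℏ = 12/8 = 1.50

The angular momentum scales linearly with n.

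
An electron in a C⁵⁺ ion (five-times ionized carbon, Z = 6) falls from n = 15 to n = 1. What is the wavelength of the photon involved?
2.54259 nm

First, find the transition energy using E_n = -13.6057 Z² / n² eV:
E_15 = -13.6057 × 6² / 15² = -2.1769120 eV
E_1 = -13.6057 × 6² / 1² = -489.8052000 eV

Photon energy: |ΔE| = |E_1 - E_15| = 487.6282880 eV

Convert to wavelength using E = hc/λ with hc = 1239.84 eV·nm:
λ = hc/E = 1239.84 eV·nm / 487.6282880 eV
λ = 2.54259 nm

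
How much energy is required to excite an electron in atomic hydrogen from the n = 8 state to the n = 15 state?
0.15212 eV

The energy levels of a hydrogen-like atom are E_n = -13.6057 eV / n².

Energy at n = 8: E_8 = -13.6057 / 8² = -0.21258906 eV
Energy at n = 15: E_15 = -13.6057 / 15² = -0.06046978 eV

The excitation energy is the difference:
ΔE = E_15 - E_8
ΔE = -0.06046978 - (-0.21258906)
ΔE = 0.15212 eV

Since this is positive, energy must be absorbed (photon absorption).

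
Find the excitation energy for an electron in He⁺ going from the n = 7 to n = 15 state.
0.87 eV

The energy levels of a hydrogen-like atom are E_n = -13.6057 Z² eV / n².

Energy at n = 7: E_7 = -13.6057 × 2² / 7² = -1.11067 eV
Energy at n = 15: E_15 = -13.6057 × 2² / 15² = -0.24188 eV

The excitation energy is the difference:
ΔE = E_15 - E_7
ΔE = -0.24188 - (-1.11067)
ΔE = 0.87 eV

Since this is positive, energy must be absorbed (photon absorption).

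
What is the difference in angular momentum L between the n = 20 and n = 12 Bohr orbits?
8.44e-34 J·s (or 8ℏ)

In the Bohr model, L_n = nℏ where ℏ = 1.0546e-34 J·s.

L_20 = 20ℏ = 2.1092e-33 J·s
L_12 = 12ℏ = 1.2655e-33 J·s

ΔL = L_20 - L_12 = (20 - 12)ℏ = 8ℏ
ΔL = 8 × 1.0546e-34 J·s = 8.44e-34 J·s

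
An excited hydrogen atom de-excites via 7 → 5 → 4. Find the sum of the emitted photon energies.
0.5727 eV

The energy levels of hydrogen are E_n = -13.6057 / n² eV.

First transition (7 → 5):
ΔE₁ = |E_5 - E_7|
ΔE₁ = |-0.5442280000 - (-0.2776673469)| = 0.2665607 eV

Second transition (5 → 4):
ΔE₂ = |E_4 - E_5|
ΔE₂ = |-0.8503562500 - (-0.5442280000)| = 0.3061283 eV

Total energy released:
E_total = ΔE₁ + ΔE₂ = 0.2665607 + 0.3061283 = 0.5727 eV

Note: This equals the direct transition 7 → 4: 0.5727 eV ✓
Energy is conserved regardless of the path taken.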